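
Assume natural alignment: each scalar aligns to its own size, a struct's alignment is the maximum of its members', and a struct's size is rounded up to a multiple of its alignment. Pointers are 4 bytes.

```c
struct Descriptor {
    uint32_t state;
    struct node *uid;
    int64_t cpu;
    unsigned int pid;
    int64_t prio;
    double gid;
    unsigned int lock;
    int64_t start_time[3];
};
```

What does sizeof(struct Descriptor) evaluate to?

0..4  state  (4B, 4-aligned)
4..8  uid  (4B, 4-aligned)
8..16  cpu  (8B, 8-aligned)
16..20  pid  (4B, 4-aligned)
20..24  -- padding (4B)
24..32  prio  (8B, 8-aligned)
32..40  gid  (8B, 8-aligned)
40..44  lock  (4B, 4-aligned)
44..48  -- padding (4B)
48..72  start_time  (24B, 8-aligned)
sizeof = 72, alignof = 8

72 bytes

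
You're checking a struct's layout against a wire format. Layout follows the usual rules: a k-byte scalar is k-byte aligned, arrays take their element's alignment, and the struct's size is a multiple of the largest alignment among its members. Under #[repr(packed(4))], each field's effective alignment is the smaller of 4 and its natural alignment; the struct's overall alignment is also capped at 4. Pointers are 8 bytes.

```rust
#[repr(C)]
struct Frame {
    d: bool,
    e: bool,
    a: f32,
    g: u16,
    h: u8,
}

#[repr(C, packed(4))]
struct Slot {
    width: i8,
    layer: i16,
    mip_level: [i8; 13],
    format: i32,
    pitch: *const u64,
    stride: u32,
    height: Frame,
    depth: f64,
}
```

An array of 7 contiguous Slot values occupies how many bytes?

Frame: @0: d [1B, align 1] → 1; @1: e [1B, align 1] → 2; +2 pad (align 4); @4: a [4B, align 4] → 8; @8: g [2B, align 2] → 10; @10: h [1B, align 1] → 11; +1 tail pad (align 4); size 12, align 4
@0: width [1B, align 1] → 1
+1 pad (align 2)
@2: layer [2B, align 2] → 4
@4: mip_level [13B, align 1] → 17
+3 pad (align 4)
@20: format [4B, align 4] → 24
@24: pitch [8B, align 4] → 32
@32: stride [4B, align 4] → 36
@36: height [12B, align 4] → 48
@48: depth [8B, align 4] → 56
size 56, align 4
array of 7: 7 × 56 = 392

392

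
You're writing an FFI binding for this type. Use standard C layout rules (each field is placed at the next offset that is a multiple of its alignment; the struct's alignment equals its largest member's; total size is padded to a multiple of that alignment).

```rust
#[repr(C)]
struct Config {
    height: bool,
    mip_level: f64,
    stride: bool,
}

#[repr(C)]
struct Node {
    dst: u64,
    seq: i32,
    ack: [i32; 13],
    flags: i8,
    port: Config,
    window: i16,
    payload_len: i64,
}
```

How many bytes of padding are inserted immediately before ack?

0

Config: 0..1  height  (1B, 1-aligned); 1..8  -- padding (7B); 8..16  mip_level  (8B, 8-aligned); 16..17  stride  (1B, 1-aligned); 17..24  -- tail padding (7B); sizeof = 24, alignof = 8
0..8  dst  (8B, 8-aligned)
8..12  seq  (4B, 4-aligned)
12..64  ack  (52B, 4-aligned)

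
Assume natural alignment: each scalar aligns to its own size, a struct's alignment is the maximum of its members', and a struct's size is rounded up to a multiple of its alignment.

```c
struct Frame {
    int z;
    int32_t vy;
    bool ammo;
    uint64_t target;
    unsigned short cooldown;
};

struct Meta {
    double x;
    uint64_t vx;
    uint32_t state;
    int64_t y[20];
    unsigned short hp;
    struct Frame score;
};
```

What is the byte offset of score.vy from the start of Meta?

196

Frame: z at 0 (size 4, align 4) → ends 4; vy at 4 (size 4, align 4) → ends 8; ammo at 8 (size 1, align 1) → ends 9; pad 7 to align 8 for target; target at 16 (size 8, align 8) → ends 24; cooldown at 24 (size 2, align 2) → ends 26; tail pad 6 to reach multiple of 8; total 32 bytes, alignment 8
x at 0 (size 8, align 8) → ends 8
vx at 8 (size 8, align 8) → ends 16
state at 16 (size 4, align 4) → ends 20
pad 4 to align 8 for y
y at 24 (size 160, align 8) → ends 184
hp at 184 (size 2, align 2) → ends 186
pad 6 to align 8 for score
score at 192 (size 32, align 8) → ends 224
within Frame: vy at 4
192 + 4 = 196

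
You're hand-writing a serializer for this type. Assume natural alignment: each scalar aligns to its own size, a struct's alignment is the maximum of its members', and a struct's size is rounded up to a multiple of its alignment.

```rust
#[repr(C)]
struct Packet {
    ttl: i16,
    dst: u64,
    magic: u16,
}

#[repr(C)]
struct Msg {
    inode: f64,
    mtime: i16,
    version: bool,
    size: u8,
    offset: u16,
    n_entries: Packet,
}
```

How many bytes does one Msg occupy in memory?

Packet: ttl at 0 (size 2, align 2) → ends 2; pad 6 to align 8 for dst; dst at 8 (size 8, align 8) → ends 16; magic at 16 (size 2, align 2) → ends 18; tail pad 6 to reach multiple of 8; total 24 bytes, alignment 8
inode at 0 (size 8, align 8) → ends 8
mtime at 8 (size 2, align 2) → ends 10
version at 10 (size 1, align 1) → ends 11
size at 11 (size 1, align 1) → ends 12
offset at 12 (size 2, align 2) → ends 14
pad 2 to align 8 for n_entries
n_entries at 16 (size 24, align 8) → ends 40
total 40 bytes, alignment 8

40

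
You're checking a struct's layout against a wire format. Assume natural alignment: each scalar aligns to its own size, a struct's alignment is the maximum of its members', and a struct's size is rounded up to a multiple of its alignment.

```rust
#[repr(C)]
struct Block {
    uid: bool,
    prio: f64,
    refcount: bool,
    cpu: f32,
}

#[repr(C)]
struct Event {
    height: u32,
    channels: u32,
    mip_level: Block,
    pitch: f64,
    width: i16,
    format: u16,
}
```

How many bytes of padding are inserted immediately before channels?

Block: @0: uid [1B, align 1] → 1; +7 pad (align 8); @8: prio [8B, align 8] → 16; @16: refcount [1B, align 1] → 17; +3 pad (align 4); @20: cpu [4B, align 4] → 24; size 24, align 8
@0: height [4B, align 4] → 4
@4: channels [4B, align 4] → 8

0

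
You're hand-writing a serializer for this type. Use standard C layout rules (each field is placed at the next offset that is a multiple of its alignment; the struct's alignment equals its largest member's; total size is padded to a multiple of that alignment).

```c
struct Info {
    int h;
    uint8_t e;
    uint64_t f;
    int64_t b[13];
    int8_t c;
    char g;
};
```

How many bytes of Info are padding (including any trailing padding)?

9

0..4  h  (4B, 4-aligned)
4..5  e  (1B, 1-aligned)
5..8  -- padding (3B)
8..16  f  (8B, 8-aligned)
16..120  b  (104B, 8-aligned)
120..121  c  (1B, 1-aligned)
121..122  g  (1B, 1-aligned)
122..128  -- tail padding (6B)
sizeof = 128, alignof = 8
data bytes 119, size 128 → padding 9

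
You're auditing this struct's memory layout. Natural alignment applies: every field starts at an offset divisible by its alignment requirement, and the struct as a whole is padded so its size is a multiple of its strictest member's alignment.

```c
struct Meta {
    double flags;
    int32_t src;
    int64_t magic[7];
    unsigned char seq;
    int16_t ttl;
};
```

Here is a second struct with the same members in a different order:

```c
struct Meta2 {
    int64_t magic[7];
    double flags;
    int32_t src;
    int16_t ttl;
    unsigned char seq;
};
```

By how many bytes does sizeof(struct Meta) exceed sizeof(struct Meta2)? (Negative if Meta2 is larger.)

flags at 0 (size 8, align 8) → ends 8
src at 8 (size 4, align 4) → ends 12
pad 4 to align 8 for magic
magic at 16 (size 56, align 8) → ends 72
seq at 72 (size 1, align 1) → ends 73
pad 1 to align 2 for ttl
ttl at 74 (size 2, align 2) → ends 76
tail pad 4 to reach multiple of 8
total 80 bytes, alignment 8
— Meta2 —
magic at 0 (size 56, align 8) → ends 56
flags at 56 (size 8, align 8) → ends 64
src at 64 (size 4, align 4) → ends 68
ttl at 68 (size 2, align 2) → ends 70
seq at 70 (size 1, align 1) → ends 71
tail pad 1 to reach multiple of 8
total 72 bytes, alignment 8
80 − 72 = 8

8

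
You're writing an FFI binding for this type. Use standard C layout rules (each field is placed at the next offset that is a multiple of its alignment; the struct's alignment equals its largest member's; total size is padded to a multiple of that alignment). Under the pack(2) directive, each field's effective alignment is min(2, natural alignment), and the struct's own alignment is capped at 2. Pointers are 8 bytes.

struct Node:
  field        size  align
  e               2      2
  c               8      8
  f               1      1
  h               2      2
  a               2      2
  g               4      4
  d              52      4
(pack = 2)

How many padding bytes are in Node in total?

1

0..2  e  (2B, 2-aligned)
2..10  c  (8B, 2-aligned)
10..11  f  (1B, 1-aligned)
11..12  -- padding (1B)
12..14  h  (2B, 2-aligned)
14..16  a  (2B, 2-aligned)
16..20  g  (4B, 2-aligned)
20..72  d  (52B, 2-aligned)
sizeof = 72, alignof = 2
data bytes 71, size 72 → padding 1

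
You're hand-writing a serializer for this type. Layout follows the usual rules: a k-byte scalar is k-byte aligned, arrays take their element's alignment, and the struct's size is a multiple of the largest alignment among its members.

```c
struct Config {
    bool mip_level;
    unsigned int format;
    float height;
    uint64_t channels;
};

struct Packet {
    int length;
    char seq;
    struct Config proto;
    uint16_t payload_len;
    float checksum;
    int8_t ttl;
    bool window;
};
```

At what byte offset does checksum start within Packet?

36

Config: 0..1  mip_level  (1B, 1-aligned); 1..4  -- padding (3B); 4..8  format  (4B, 4-aligned); 8..12  height  (4B, 4-aligned); 12..16  -- padding (4B); 16..24  channels  (8B, 8-aligned); sizeof = 24, alignof = 8
0..4  length  (4B, 4-aligned)
4..5  seq  (1B, 1-aligned)
5..8  -- padding (3B)
8..32  proto  (24B, 8-aligned)
32..34  payload_len  (2B, 2-aligned)
34..36  -- padding (2B)
36..40  checksum  (4B, 4-aligned)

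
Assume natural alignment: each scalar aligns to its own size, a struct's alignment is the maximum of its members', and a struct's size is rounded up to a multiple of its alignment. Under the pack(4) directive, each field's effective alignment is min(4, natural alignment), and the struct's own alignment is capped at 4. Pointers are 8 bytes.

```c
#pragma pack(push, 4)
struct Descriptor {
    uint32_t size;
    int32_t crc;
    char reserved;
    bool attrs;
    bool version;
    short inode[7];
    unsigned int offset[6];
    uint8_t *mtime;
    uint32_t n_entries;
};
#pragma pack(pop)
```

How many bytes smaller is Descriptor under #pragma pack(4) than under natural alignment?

natural layout:
  size at 0 (size 4, align 4) → ends 4
  crc at 4 (size 4, align 4) → ends 8
  reserved at 8 (size 1, align 1) → ends 9
  attrs at 9 (size 1, align 1) → ends 10
  version at 10 (size 1, align 1) → ends 11
  pad 1 to align 2 for inode
  inode at 12 (size 14, align 2) → ends 26
  pad 2 to align 4 for offset
  offset at 28 (size 24, align 4) → ends 52
  pad 4 to align 8 for mtime
  mtime at 56 (size 8, align 8) → ends 64
  n_entries at 64 (size 4, align 4) → ends 68
  tail pad 4 to reach multiple of 8
  total 72 bytes, alignment 8
packed(4) layout:
  size at 0 (size 4, align 4) → ends 4
  crc at 4 (size 4, align 4) → ends 8
  reserved at 8 (size 1, align 1) → ends 9
  attrs at 9 (size 1, align 1) → ends 10
  version at 10 (size 1, align 1) → ends 11
  pad 1 to align 2 for inode
  inode at 12 (size 14, align 2) → ends 26
  pad 2 to align 4 for offset
  offset at 28 (size 24, align 4) → ends 52
  mtime at 52 (size 8, align 4) → ends 60
  n_entries at 60 (size 4, align 4) → ends 64
  total 64 bytes, alignment 4
72 − 64 = 8

8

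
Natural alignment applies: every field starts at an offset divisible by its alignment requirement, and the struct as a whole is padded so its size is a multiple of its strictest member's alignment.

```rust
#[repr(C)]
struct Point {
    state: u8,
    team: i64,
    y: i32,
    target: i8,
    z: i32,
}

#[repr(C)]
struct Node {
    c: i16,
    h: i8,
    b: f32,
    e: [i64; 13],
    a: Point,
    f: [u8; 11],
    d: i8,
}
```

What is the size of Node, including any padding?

Point: @0: state [1B, align 1] → 1; +7 pad (align 8); @8: team [8B, align 8] → 16; @16: y [4B, align 4] → 20; @20: target [1B, align 1] → 21; +3 pad (align 4); @24: z [4B, align 4] → 28; +4 tail pad (align 8); size 32, align 8
@0: c [2B, align 2] → 2
@2: h [1B, align 1] → 3
+1 pad (align 4)
@4: b [4B, align 4] → 8
@8: e [104B, align 8] → 112
@112: a [32B, align 8] → 144
@144: f [11B, align 1] → 155
@155: d [1B, align 1] → 156
+4 tail pad (align 8)
size 160, align 8

160 bytes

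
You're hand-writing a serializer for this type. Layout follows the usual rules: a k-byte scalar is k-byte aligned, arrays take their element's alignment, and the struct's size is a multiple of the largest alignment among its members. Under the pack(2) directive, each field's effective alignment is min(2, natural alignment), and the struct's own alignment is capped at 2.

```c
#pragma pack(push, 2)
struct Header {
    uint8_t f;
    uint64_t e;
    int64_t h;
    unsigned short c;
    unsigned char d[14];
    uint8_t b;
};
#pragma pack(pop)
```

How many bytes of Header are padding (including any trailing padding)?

2

0..1  f  (1B, 1-aligned)
1..2  -- padding (1B)
2..10  e  (8B, 2-aligned)
10..18  h  (8B, 2-aligned)
18..20  c  (2B, 2-aligned)
20..34  d  (14B, 1-aligned)
34..35  b  (1B, 1-aligned)
35..36  -- tail padding (1B)
sizeof = 36, alignof = 2
data bytes 34, size 36 → padding 2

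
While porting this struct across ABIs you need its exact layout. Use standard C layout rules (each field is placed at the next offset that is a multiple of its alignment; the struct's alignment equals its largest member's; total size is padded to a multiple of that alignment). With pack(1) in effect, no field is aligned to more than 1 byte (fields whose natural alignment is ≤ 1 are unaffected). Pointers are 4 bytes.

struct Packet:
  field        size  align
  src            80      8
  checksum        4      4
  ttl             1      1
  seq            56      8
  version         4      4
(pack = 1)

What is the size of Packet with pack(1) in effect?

0..80  src  (80B, 1-aligned)
80..84  checksum  (4B, 1-aligned)
84..85  ttl  (1B, 1-aligned)
85..141  seq  (56B, 1-aligned)
141..145  version  (4B, 1-aligned)
sizeof = 145, alignof = 1

145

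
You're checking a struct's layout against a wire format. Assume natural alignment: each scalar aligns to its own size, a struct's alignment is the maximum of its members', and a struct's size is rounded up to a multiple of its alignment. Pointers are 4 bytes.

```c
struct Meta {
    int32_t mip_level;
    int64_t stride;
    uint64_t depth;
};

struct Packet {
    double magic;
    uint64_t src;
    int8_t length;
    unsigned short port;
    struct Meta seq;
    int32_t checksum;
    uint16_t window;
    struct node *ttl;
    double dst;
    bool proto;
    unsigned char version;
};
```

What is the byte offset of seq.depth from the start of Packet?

Meta: @0: mip_level [4B, align 4] → 4; +4 pad (align 8); @8: stride [8B, align 8] → 16; @16: depth [8B, align 8] → 24; size 24, align 8
@0: magic [8B, align 8] → 8
@8: src [8B, align 8] → 16
@16: length [1B, align 1] → 17
+1 pad (align 2)
@18: port [2B, align 2] → 20
+4 pad (align 8)
@24: seq [24B, align 8] → 48
within Meta: depth at 16
24 + 16 = 40

40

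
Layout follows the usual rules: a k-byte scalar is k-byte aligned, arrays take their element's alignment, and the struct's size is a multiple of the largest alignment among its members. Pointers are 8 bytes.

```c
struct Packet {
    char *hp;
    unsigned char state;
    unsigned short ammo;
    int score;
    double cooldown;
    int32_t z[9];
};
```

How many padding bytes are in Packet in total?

hp at 0 (size 8, align 8) → ends 8
state at 8 (size 1, align 1) → ends 9
pad 1 to align 2 for ammo
ammo at 10 (size 2, align 2) → ends 12
score at 12 (size 4, align 4) → ends 16
cooldown at 16 (size 8, align 8) → ends 24
z at 24 (size 36, align 4) → ends 60
tail pad 4 to reach multiple of 8
total 64 bytes, alignment 8
data bytes 59, size 64 → padding 5

5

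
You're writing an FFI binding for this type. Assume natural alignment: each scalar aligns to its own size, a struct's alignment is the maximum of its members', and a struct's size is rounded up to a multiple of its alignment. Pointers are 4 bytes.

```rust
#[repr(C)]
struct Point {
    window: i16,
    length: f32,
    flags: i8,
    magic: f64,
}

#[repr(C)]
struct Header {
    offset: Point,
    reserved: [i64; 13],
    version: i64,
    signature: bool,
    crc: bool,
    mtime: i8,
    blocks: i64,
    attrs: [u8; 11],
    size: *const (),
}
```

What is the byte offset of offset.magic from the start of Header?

Point: window at 0 (size 2, align 2) → ends 2; pad 2 to align 4 for length; length at 4 (size 4, align 4) → ends 8; flags at 8 (size 1, align 1) → ends 9; pad 7 to align 8 for magic; magic at 16 (size 8, align 8) → ends 24; total 24 bytes, alignment 8
offset at 0 (size 24, align 8) → ends 24
within Point: magic at 16
0 + 16 = 16

16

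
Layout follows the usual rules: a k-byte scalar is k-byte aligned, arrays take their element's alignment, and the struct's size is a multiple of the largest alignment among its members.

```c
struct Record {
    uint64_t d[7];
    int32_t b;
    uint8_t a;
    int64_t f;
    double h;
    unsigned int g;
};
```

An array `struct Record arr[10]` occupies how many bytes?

880

d at 0 (size 56, align 8) → ends 56
b at 56 (size 4, align 4) → ends 60
a at 60 (size 1, align 1) → ends 61
pad 3 to align 8 for f
f at 64 (size 8, align 8) → ends 72
h at 72 (size 8, align 8) → ends 80
g at 80 (size 4, align 4) → ends 84
tail pad 4 to reach multiple of 8
total 88 bytes, alignment 8
array of 10: 10 × 88 = 880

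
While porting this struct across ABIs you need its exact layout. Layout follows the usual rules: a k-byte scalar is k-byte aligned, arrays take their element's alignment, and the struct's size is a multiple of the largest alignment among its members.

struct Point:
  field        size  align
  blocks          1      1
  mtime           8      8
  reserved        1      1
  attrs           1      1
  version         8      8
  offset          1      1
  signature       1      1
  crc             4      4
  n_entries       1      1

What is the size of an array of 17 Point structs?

816

0..1  blocks  (1B, 1-aligned)
1..8  -- padding (7B)
8..16  mtime  (8B, 8-aligned)
16..17  reserved  (1B, 1-aligned)
17..18  attrs  (1B, 1-aligned)
18..24  -- padding (6B)
24..32  version  (8B, 8-aligned)
32..33  offset  (1B, 1-aligned)
33..34  signature  (1B, 1-aligned)
34..36  -- padding (2B)
36..40  crc  (4B, 4-aligned)
40..41  n_entries  (1B, 1-aligned)
41..48  -- tail padding (7B)
sizeof = 48, alignof = 8
array of 17: 17 × 48 = 816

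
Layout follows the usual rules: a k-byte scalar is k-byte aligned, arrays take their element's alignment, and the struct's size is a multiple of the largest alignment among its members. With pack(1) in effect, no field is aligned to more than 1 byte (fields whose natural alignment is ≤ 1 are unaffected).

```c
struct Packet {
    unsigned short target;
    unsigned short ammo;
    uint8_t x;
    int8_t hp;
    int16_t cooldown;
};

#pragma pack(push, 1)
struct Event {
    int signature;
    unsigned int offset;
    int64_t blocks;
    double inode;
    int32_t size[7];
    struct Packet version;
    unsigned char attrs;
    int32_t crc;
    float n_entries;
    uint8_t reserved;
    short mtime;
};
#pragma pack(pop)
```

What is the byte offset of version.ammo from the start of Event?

Packet: target at 0 (size 2, align 2) → ends 2; ammo at 2 (size 2, align 2) → ends 4; x at 4 (size 1, align 1) → ends 5; hp at 5 (size 1, align 1) → ends 6; cooldown at 6 (size 2, align 2) → ends 8; total 8 bytes, alignment 2
signature at 0 (size 4, align 1) → ends 4
offset at 4 (size 4, align 1) → ends 8
blocks at 8 (size 8, align 1) → ends 16
inode at 16 (size 8, align 1) → ends 24
size at 24 (size 28, align 1) → ends 52
version at 52 (size 8, align 1) → ends 60
within Packet: ammo at 2
52 + 2 = 54

54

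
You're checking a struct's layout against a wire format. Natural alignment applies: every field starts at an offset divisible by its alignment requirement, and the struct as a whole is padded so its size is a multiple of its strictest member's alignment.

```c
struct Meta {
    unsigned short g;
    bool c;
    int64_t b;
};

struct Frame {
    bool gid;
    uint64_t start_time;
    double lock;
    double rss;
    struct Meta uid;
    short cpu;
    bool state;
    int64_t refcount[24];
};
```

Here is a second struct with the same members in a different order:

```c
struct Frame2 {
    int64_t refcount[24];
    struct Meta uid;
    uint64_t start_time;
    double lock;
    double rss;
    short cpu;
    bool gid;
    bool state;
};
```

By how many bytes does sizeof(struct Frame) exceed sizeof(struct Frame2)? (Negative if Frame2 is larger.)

Meta: @0: g [2B, align 2] → 2; @2: c [1B, align 1] → 3; +5 pad (align 8); @8: b [8B, align 8] → 16; size 16, align 8
@0: gid [1B, align 1] → 1
+7 pad (align 8)
@8: start_time [8B, align 8] → 16
@16: lock [8B, align 8] → 24
@24: rss [8B, align 8] → 32
@32: uid [16B, align 8] → 48
@48: cpu [2B, align 2] → 50
@50: state [1B, align 1] → 51
+5 pad (align 8)
@56: refcount [192B, align 8] → 248
size 248, align 8
— Frame2 —
@0: refcount [192B, align 8] → 192
@192: uid [16B, align 8] → 208
@208: start_time [8B, align 8] → 216
@216: lock [8B, align 8] → 224
@224: rss [8B, align 8] → 232
@232: cpu [2B, align 2] → 234
@234: gid [1B, align 1] → 235
@235: state [1B, align 1] → 236
+4 tail pad (align 8)
size 240, align 8
248 − 240 = 8

8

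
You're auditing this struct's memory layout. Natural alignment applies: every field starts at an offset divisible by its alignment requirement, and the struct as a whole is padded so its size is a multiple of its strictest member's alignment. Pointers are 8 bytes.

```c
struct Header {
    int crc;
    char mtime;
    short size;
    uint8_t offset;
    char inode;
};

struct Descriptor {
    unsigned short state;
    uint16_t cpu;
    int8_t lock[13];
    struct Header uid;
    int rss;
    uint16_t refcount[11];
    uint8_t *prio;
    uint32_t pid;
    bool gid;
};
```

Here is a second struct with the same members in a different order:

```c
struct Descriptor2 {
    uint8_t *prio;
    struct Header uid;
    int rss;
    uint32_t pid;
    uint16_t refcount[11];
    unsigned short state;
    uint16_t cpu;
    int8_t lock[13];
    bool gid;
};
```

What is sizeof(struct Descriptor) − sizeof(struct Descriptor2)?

Header: crc at 0 (size 4, align 4) → ends 4; mtime at 4 (size 1, align 1) → ends 5; pad 1 to align 2 for size; size at 6 (size 2, align 2) → ends 8; offset at 8 (size 1, align 1) → ends 9; inode at 9 (size 1, align 1) → ends 10; tail pad 2 to reach multiple of 4; total 12 bytes, alignment 4
state at 0 (size 2, align 2) → ends 2
cpu at 2 (size 2, align 2) → ends 4
lock at 4 (size 13, align 1) → ends 17
pad 3 to align 4 for uid
uid at 20 (size 12, align 4) → ends 32
rss at 32 (size 4, align 4) → ends 36
refcount at 36 (size 22, align 2) → ends 58
pad 6 to align 8 for prio
prio at 64 (size 8, align 8) → ends 72
pid at 72 (size 4, align 4) → ends 76
gid at 76 (size 1, align 1) → ends 77
tail pad 3 to reach multiple of 8
total 80 bytes, alignment 8
— Descriptor2 —
prio at 0 (size 8, align 8) → ends 8
uid at 8 (size 12, align 4) → ends 20
rss at 20 (size 4, align 4) → ends 24
pid at 24 (size 4, align 4) → ends 28
refcount at 28 (size 22, align 2) → ends 50
state at 50 (size 2, align 2) → ends 52
cpu at 52 (size 2, align 2) → ends 54
lock at 54 (size 13, align 1) → ends 67
gid at 67 (size 1, align 1) → ends 68
tail pad 4 to reach multiple of 8
total 72 bytes, alignment 8
80 − 72 = 8

8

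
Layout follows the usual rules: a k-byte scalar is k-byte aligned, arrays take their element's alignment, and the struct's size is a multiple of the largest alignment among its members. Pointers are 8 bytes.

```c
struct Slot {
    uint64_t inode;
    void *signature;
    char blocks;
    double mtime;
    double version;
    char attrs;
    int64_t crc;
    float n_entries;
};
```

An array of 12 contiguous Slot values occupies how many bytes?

0..8  inode  (8B, 8-aligned)
8..16  signature  (8B, 8-aligned)
16..17  blocks  (1B, 1-aligned)
17..24  -- padding (7B)
24..32  mtime  (8B, 8-aligned)
32..40  version  (8B, 8-aligned)
40..41  attrs  (1B, 1-aligned)
41..48  -- padding (7B)
48..56  crc  (8B, 8-aligned)
56..60  n_entries  (4B, 4-aligned)
60..64  -- tail padding (4B)
sizeof = 64, alignof = 8
array of 12: 12 × 64 = 768

768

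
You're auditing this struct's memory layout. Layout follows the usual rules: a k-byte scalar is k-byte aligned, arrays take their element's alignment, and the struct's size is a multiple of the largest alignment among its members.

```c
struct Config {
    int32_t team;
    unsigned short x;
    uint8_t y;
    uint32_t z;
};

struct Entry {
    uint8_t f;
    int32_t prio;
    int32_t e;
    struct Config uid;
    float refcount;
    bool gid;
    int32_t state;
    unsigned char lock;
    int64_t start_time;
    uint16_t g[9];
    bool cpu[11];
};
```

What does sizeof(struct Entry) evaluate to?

Config: @0: team [4B, align 4] → 4; @4: x [2B, align 2] → 6; @6: y [1B, align 1] → 7; +1 pad (align 4); @8: z [4B, align 4] → 12; size 12, align 4
@0: f [1B, align 1] → 1
+3 pad (align 4)
@4: prio [4B, align 4] → 8
@8: e [4B, align 4] → 12
@12: uid [12B, align 4] → 24
@24: refcount [4B, align 4] → 28
@28: gid [1B, align 1] → 29
+3 pad (align 4)
@32: state [4B, align 4] → 36
@36: lock [1B, align 1] → 37
+3 pad (align 8)
@40: start_time [8B, align 8] → 48
@48: g [18B, align 2] → 66
@66: cpu [11B, align 1] → 77
+3 tail pad (align 8)
size 80, align 8

80 bytes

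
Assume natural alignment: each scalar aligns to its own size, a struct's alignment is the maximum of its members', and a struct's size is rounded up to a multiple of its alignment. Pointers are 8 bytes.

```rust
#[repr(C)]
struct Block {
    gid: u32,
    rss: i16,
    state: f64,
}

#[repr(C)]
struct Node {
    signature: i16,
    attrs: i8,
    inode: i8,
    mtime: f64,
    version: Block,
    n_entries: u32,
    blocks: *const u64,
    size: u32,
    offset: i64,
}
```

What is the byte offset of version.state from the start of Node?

24

Block: gid at 0 (size 4, align 4) → ends 4; rss at 4 (size 2, align 2) → ends 6; pad 2 to align 8 for state; state at 8 (size 8, align 8) → ends 16; total 16 bytes, alignment 8
signature at 0 (size 2, align 2) → ends 2
attrs at 2 (size 1, align 1) → ends 3
inode at 3 (size 1, align 1) → ends 4
pad 4 to align 8 for mtime
mtime at 8 (size 8, align 8) → ends 16
version at 16 (size 16, align 8) → ends 32
within Block: state at 8
16 + 8 = 24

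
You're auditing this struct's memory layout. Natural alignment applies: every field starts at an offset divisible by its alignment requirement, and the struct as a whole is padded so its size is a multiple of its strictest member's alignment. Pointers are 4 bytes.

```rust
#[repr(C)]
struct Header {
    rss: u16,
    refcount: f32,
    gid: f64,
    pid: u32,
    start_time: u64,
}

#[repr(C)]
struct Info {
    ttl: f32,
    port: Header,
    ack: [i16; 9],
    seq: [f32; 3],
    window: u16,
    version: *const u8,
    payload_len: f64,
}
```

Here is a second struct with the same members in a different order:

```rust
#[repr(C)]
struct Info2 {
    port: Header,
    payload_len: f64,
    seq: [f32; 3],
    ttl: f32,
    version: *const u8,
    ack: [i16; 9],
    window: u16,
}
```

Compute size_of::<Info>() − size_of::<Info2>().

Header: @0: rss [2B, align 2] → 2; +2 pad (align 4); @4: refcount [4B, align 4] → 8; @8: gid [8B, align 8] → 16; @16: pid [4B, align 4] → 20; +4 pad (align 8); @24: start_time [8B, align 8] → 32; size 32, align 8
@0: ttl [4B, align 4] → 4
+4 pad (align 8)
@8: port [32B, align 8] → 40
@40: ack [18B, align 2] → 58
+2 pad (align 4)
@60: seq [12B, align 4] → 72
@72: window [2B, align 2] → 74
+2 pad (align 4)
@76: version [4B, align 4] → 80
@80: payload_len [8B, align 8] → 88
size 88, align 8
— Info2 —
@0: port [32B, align 8] → 32
@32: payload_len [8B, align 8] → 40
@40: seq [12B, align 4] → 52
@52: ttl [4B, align 4] → 56
@56: version [4B, align 4] → 60
@60: ack [18B, align 2] → 78
@78: window [2B, align 2] → 80
size 80, align 8
88 − 80 = 8

8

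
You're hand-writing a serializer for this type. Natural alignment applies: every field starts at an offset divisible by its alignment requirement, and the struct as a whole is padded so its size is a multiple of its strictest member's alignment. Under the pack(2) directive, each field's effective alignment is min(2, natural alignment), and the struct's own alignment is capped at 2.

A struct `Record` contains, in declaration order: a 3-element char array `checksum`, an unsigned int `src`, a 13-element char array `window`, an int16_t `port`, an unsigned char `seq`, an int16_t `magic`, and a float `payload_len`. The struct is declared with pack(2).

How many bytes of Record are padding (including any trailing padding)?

3

@0: checksum [3B, align 1] → 3
+1 pad (align 2)
@4: src [4B, align 2] → 8
@8: window [13B, align 1] → 21
+1 pad (align 2)
@22: port [2B, align 2] → 24
@24: seq [1B, align 1] → 25
+1 pad (align 2)
@26: magic [2B, align 2] → 28
@28: payload_len [4B, align 2] → 32
size 32, align 2
data bytes 29, size 32 → padding 3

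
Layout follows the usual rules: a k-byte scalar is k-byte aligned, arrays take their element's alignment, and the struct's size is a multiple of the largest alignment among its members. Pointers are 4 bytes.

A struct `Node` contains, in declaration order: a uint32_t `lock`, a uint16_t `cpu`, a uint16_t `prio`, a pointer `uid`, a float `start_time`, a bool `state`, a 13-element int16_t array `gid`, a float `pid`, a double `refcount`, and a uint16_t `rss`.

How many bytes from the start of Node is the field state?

16

lock at 0 (size 4, align 4) → ends 4
cpu at 4 (size 2, align 2) → ends 6
prio at 6 (size 2, align 2) → ends 8
uid at 8 (size 4, align 4) → ends 12
start_time at 12 (size 4, align 4) → ends 16
state at 16 (size 1, align 1) → ends 17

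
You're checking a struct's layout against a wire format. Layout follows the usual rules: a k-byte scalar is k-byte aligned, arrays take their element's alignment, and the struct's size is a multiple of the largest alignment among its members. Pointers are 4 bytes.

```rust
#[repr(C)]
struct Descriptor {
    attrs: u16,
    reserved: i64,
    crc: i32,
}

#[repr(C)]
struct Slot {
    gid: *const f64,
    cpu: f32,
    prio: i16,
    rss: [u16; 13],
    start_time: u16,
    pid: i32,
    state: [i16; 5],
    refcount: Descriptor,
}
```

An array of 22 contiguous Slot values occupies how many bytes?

1760

Descriptor: 0..2  attrs  (2B, 2-aligned); 2..8  -- padding (6B); 8..16  reserved  (8B, 8-aligned); 16..20  crc  (4B, 4-aligned); 20..24  -- tail padding (4B); sizeof = 24, alignof = 8
0..4  gid  (4B, 4-aligned)
4..8  cpu  (4B, 4-aligned)
8..10  prio  (2B, 2-aligned)
10..36  rss  (26B, 2-aligned)
36..38  start_time  (2B, 2-aligned)
38..40  -- padding (2B)
40..44  pid  (4B, 4-aligned)
44..54  state  (10B, 2-aligned)
54..56  -- padding (2B)
56..80  refcount  (24B, 8-aligned)
sizeof = 80, alignof = 8
array of 22: 22 × 80 = 1760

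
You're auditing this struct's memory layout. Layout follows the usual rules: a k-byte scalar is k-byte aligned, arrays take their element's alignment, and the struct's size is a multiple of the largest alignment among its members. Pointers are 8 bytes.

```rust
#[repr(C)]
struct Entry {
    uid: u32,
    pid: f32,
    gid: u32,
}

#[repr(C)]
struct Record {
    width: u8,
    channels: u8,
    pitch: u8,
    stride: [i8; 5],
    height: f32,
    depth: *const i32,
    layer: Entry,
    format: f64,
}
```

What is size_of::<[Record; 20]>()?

960

Entry: uid at 0 (size 4, align 4) → ends 4; pid at 4 (size 4, align 4) → ends 8; gid at 8 (size 4, align 4) → ends 12; total 12 bytes, alignment 4
width at 0 (size 1, align 1) → ends 1
channels at 1 (size 1, align 1) → ends 2
pitch at 2 (size 1, align 1) → ends 3
stride at 3 (size 5, align 1) → ends 8
height at 8 (size 4, align 4) → ends 12
pad 4 to align 8 for depth
depth at 16 (size 8, align 8) → ends 24
layer at 24 (size 12, align 4) → ends 36
pad 4 to align 8 for format
format at 40 (size 8, align 8) → ends 48
total 48 bytes, alignment 8
array of 20: 20 × 48 = 960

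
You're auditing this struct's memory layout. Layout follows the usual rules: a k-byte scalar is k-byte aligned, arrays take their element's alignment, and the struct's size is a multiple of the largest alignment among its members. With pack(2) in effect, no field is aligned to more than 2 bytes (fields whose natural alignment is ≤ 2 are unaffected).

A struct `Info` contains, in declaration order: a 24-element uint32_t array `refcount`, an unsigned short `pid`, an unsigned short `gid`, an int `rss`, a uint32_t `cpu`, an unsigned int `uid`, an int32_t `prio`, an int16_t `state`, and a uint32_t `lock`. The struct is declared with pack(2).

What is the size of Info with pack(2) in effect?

122

refcount at 0 (size 96, align 2) → ends 96
pid at 96 (size 2, align 2) → ends 98
gid at 98 (size 2, align 2) → ends 100
rss at 100 (size 4, align 2) → ends 104
cpu at 104 (size 4, align 2) → ends 108
uid at 108 (size 4, align 2) → ends 112
prio at 112 (size 4, align 2) → ends 116
state at 116 (size 2, align 2) → ends 118
lock at 118 (size 4, align 2) → ends 122
total 122 bytes, alignment 2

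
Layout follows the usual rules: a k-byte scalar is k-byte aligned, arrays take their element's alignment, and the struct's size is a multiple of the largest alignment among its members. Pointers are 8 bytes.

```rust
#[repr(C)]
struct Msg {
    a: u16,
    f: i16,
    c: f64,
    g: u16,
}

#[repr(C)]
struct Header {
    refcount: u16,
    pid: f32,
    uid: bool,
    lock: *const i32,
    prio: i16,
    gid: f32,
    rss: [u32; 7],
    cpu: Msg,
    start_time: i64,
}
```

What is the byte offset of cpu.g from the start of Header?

Msg: @0: a [2B, align 2] → 2; @2: f [2B, align 2] → 4; +4 pad (align 8); @8: c [8B, align 8] → 16; @16: g [2B, align 2] → 18; +6 tail pad (align 8); size 24, align 8
@0: refcount [2B, align 2] → 2
+2 pad (align 4)
@4: pid [4B, align 4] → 8
@8: uid [1B, align 1] → 9
+7 pad (align 8)
@16: lock [8B, align 8] → 24
@24: prio [2B, align 2] → 26
+2 pad (align 4)
@28: gid [4B, align 4] → 32
@32: rss [28B, align 4] → 60
+4 pad (align 8)
@64: cpu [24B, align 8] → 88
within Msg: g at 16
64 + 16 = 80

80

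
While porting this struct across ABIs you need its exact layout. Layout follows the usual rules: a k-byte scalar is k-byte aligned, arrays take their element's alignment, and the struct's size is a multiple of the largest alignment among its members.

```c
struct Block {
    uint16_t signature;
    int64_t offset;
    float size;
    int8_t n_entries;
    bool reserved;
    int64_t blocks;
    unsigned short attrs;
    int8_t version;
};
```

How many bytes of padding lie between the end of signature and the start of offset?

6

0..2  signature  (2B, 2-aligned)
2..8  -- padding (6B)
8..16  offset  (8B, 8-aligned)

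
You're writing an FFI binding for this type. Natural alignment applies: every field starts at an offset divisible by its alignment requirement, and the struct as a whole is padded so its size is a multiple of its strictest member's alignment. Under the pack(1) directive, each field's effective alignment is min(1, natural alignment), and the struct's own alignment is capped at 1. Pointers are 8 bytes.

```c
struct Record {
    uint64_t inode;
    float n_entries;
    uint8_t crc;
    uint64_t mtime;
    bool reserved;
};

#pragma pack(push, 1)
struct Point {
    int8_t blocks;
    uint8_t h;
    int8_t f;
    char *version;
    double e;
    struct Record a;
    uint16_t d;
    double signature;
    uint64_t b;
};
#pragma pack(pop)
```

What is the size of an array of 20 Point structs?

Record: 0..8  inode  (8B, 8-aligned); 8..12  n_entries  (4B, 4-aligned); 12..13  crc  (1B, 1-aligned); 13..16  -- padding (3B); 16..24  mtime  (8B, 8-aligned); 24..25  reserved  (1B, 1-aligned); 25..32  -- tail padding (7B); sizeof = 32, alignof = 8
0..1  blocks  (1B, 1-aligned)
1..2  h  (1B, 1-aligned)
2..3  f  (1B, 1-aligned)
3..11  version  (8B, 1-aligned)
11..19  e  (8B, 1-aligned)
19..51  a  (32B, 1-aligned)
51..53  d  (2B, 1-aligned)
53..61  signature  (8B, 1-aligned)
61..69  b  (8B, 1-aligned)
sizeof = 69, alignof = 1
array of 20: 20 × 69 = 1380

1380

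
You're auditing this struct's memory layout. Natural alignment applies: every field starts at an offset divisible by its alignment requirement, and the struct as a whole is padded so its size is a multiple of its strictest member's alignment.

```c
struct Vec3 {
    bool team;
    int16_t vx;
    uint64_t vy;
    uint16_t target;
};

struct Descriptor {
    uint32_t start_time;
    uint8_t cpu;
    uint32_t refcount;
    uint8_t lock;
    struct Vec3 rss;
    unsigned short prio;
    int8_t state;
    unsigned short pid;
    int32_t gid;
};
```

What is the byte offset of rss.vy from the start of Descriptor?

24

Vec3: @0: team [1B, align 1] → 1; +1 pad (align 2); @2: vx [2B, align 2] → 4; +4 pad (align 8); @8: vy [8B, align 8] → 16; @16: target [2B, align 2] → 18; +6 tail pad (align 8); size 24, align 8
@0: start_time [4B, align 4] → 4
@4: cpu [1B, align 1] → 5
+3 pad (align 4)
@8: refcount [4B, align 4] → 12
@12: lock [1B, align 1] → 13
+3 pad (align 8)
@16: rss [24B, align 8] → 40
within Vec3: vy at 8
16 + 8 = 24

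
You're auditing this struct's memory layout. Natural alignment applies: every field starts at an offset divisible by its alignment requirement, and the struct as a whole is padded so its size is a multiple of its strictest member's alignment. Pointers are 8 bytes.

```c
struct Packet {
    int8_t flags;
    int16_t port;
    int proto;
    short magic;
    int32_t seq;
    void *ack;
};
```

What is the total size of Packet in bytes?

24

@0: flags [1B, align 1] → 1
+1 pad (align 2)
@2: port [2B, align 2] → 4
@4: proto [4B, align 4] → 8
@8: magic [2B, align 2] → 10
+2 pad (align 4)
@12: seq [4B, align 4] → 16
@16: ack [8B, align 8] → 24
size 24, align 8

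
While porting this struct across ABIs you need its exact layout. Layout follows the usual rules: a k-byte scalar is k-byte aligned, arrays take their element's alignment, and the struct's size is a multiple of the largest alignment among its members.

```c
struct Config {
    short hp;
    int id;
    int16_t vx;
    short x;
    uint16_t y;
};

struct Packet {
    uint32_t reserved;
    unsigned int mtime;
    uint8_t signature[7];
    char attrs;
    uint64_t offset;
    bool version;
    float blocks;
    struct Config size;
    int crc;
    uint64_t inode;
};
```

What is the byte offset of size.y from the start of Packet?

Config: @0: hp [2B, align 2] → 2; +2 pad (align 4); @4: id [4B, align 4] → 8; @8: vx [2B, align 2] → 10; @10: x [2B, align 2] → 12; @12: y [2B, align 2] → 14; +2 tail pad (align 4); size 16, align 4
@0: reserved [4B, align 4] → 4
@4: mtime [4B, align 4] → 8
@8: signature [7B, align 1] → 15
@15: attrs [1B, align 1] → 16
@16: offset [8B, align 8] → 24
@24: version [1B, align 1] → 25
+3 pad (align 4)
@28: blocks [4B, align 4] → 32
@32: size [16B, align 4] → 48
within Config: y at 12
32 + 12 = 44

44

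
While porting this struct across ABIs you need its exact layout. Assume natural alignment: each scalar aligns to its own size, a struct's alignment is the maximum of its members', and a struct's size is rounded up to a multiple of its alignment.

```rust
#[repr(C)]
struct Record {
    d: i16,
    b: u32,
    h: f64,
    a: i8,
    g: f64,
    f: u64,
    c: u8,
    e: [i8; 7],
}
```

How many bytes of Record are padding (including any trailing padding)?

9

@0: d [2B, align 2] → 2
+2 pad (align 4)
@4: b [4B, align 4] → 8
@8: h [8B, align 8] → 16
@16: a [1B, align 1] → 17
+7 pad (align 8)
@24: g [8B, align 8] → 32
@32: f [8B, align 8] → 40
@40: c [1B, align 1] → 41
@41: e [7B, align 1] → 48
size 48, align 8
data bytes 39, size 48 → padding 9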